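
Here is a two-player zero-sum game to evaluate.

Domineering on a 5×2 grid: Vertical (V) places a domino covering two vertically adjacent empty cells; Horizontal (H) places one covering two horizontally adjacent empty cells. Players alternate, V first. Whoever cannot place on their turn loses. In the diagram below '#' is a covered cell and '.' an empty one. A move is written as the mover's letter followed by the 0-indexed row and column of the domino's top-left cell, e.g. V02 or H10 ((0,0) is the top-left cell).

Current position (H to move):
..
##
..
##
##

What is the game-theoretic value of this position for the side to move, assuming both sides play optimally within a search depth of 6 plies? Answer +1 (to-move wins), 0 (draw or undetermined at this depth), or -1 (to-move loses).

value(../##/../##/##, H) = +1

ply 1, H at ../##/../##/## | H00=+1→##/##/../##/##*; H20=+1→../##/##/##/##
ply 2: ##/##/../##/## is terminal -1 (V); from ../##/../##/## depth 6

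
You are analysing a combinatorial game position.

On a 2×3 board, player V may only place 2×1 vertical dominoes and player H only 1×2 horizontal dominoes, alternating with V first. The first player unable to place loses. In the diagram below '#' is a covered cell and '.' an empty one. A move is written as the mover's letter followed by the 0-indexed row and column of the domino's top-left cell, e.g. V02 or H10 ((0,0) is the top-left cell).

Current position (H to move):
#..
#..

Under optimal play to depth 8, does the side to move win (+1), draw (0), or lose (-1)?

p1 H@[#../#..]: H01[###/#..]+1* H11[#../###]+1
p2 V@[###/#..] terminal -1; root [#../#..] d8

value(#../#.., H) = +1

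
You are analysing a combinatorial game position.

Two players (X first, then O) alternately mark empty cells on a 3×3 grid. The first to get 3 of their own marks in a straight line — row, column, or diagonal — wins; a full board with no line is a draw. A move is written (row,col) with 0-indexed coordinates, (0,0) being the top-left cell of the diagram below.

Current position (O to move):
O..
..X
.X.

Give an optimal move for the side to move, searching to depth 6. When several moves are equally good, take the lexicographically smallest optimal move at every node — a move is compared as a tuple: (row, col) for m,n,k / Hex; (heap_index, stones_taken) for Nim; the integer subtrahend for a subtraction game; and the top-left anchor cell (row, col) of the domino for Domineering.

O's best at [O../..X/.X.]: (0,2)

[O../..X/.X.] O move#1: (0,1):-1/OO./..X/.X., (0,2):+1/O.O/..X/.X.*, (1,0):-1/O../O.X/.X., (1,1):-1/O../.OX/.X., (2,0):+1/O../..X/OX., (2,2):-1/O../..X/.XO
[O.O/..X/.X.] X move#2: (0,1):-1/OXO/..X/.X.*, (1,0):-1/O.O/X.X/.X., (1,1):-1/O.O/.XX/.X., (2,0):-1/O.O/..X/XX., (2,2):-1/O.O/..X/.XX
[OXO/..X/.X.] O move#3: (1,0):-1/OXO/O.X/.X., (1,1):+1/OXO/.OX/.X.*, (2,0):-1/OXO/..X/OX., (2,2):-1/OXO/..X/.XO
[OXO/.OX/.X.] X move#4: (1,0):-1/OXO/XOX/.X.*, (2,0):-1/OXO/.OX/XX., (2,2):-1/OXO/.OX/.XX
[OXO/XOX/.X.] O move#5: (2,0):+1/OXO/XOX/OX.*, (2,2):+1/OXO/XOX/.XO
[OXO/XOX/OX.] end (terminal -1, X#6); searched O../..X/.X. to 6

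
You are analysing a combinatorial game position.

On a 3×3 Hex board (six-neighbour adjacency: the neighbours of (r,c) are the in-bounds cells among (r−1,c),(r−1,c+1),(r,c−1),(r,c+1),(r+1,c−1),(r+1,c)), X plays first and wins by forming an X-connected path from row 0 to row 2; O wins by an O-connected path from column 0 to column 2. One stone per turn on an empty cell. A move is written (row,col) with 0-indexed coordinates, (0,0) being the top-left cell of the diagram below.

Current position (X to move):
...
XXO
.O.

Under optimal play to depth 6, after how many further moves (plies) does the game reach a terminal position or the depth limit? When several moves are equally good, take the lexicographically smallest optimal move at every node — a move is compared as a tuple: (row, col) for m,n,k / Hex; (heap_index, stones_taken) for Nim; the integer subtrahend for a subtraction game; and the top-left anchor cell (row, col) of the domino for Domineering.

[.../XXO/.O.] X move#1: (0,0):-1/X../XXO/.O., (0,1):-1/.X./XXO/.O., (0,2):-1/..X/XXO/.O., (2,0):+1/.../XXO/XO.*, (2,2):-1/.../XXO/.OX
[.../XXO/XO.] O move#2: (0,0):-1/O../XXO/XO.*, (0,1):-1/.O./XXO/XO., (0,2):-1/..O/XXO/XO., (2,2):-1/.../XXO/XOO
[O../XXO/XO.] X move#3: (0,1):+1/OX./XXO/XO.*, (0,2):+1/O.X/XXO/XO., (2,2):+1/O../XXO/XOX
[OX./XXO/XO.] end (terminal -1, O#4); searched .../XXO/.O. to 6

PV length from [.../XXO/.O.]: 3 plies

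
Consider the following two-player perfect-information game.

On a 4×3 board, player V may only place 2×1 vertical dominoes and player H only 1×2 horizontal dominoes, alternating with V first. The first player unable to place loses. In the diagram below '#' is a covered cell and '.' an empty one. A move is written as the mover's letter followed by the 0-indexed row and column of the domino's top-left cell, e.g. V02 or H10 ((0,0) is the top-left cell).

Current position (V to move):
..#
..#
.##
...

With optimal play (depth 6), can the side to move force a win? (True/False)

[..#/..#/.##/...] V move#1: V00:+1/#.#/#.#/.##/...*, V01:+1/.##/.##/.##/..., V10:-1/..#/#.#/###/..., V20:-1/..#/..#/###/#..
[#.#/#.#/.##/...] H move#2: H30:-1/#.#/#.#/.##/##.*, H31:-1/#.#/#.#/.##/.##
[#.#/#.#/.##/##.] V move#3: V01:+1/###/###/.##/##.*
[###/###/.##/##.] end (terminal -1, H#4); searched ..#/..#/.##/... to 6

V winning at [..#/..#/.##/...]: True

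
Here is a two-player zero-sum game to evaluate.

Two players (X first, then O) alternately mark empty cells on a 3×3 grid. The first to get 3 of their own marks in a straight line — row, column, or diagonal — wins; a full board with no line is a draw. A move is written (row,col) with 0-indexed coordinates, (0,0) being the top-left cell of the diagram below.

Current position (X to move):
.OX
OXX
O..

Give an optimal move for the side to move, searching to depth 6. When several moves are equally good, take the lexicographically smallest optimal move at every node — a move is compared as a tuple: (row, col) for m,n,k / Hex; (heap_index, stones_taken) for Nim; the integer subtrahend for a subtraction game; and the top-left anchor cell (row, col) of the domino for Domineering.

[.OX/OXX/O..] X move#1: (0,0):+0/XOX/OXX/O.., (2,1):-1/.OX/OXX/OX., (2,2):+1/.OX/OXX/O.X*
[.OX/OXX/O.X] end (terminal -1, O#2); searched .OX/OXX/O.. to 6

X's best at [.OX/OXX/O..]: (2,2)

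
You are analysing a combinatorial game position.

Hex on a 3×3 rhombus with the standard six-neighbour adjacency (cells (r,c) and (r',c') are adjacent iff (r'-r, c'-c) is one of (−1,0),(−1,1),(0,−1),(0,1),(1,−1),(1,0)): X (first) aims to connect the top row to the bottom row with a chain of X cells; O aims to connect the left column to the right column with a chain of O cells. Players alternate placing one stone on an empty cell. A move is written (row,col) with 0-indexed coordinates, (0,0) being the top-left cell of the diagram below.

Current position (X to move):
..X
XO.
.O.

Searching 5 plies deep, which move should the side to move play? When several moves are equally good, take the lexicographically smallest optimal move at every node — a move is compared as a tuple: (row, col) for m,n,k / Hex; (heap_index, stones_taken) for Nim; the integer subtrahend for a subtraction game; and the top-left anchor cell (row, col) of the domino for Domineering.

X's best at [..X/XO./.O.]: (1,2)

ply 1, X at ..X/XO./.O. | (0,0)=-1→X.X/XO./.O.; (0,1)=-1→.XX/XO./.O.; (1,2)=+1→..X/XOX/.O.*; (2,0)=+1→..X/XO./XO.; (2,2)=+1→..X/XO./.OX
ply 2, O at ..X/XOX/.O. | (0,0)=-1→O.X/XOX/.O.*; (0,1)=-1→.OX/XOX/.O.; (2,0)=-1→..X/XOX/OO.; (2,2)=-1→..X/XOX/.OO
ply 3, X at O.X/XOX/.O. | (0,1)=+1→OXX/XOX/.O.*; (2,0)=+1→O.X/XOX/XO.; (2,2)=+1→O.X/XOX/.OX
ply 4, O at OXX/XOX/.O. | (2,0)=-1→OXX/XOX/OO.*; (2,2)=-1→OXX/XOX/.OO
ply 5, X at OXX/XOX/OO. | (2,2)=+1→OXX/XOX/OOX*
ply 6: OXX/XOX/OOX is terminal -1 (O); from ..X/XO./.O. depth 5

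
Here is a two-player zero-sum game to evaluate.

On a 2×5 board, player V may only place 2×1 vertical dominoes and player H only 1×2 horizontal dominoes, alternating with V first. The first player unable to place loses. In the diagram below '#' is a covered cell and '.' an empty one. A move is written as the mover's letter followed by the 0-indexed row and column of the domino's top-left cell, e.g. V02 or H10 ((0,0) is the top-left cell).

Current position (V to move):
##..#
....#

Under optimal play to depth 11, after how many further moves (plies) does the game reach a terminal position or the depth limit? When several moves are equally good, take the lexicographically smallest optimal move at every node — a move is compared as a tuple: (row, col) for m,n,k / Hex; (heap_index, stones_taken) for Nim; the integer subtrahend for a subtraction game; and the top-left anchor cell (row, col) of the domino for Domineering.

[##..#/....#] V move#1: V02:+1/###.#/..#.#*, V03:-1/##.##/...##
[###.#/..#.#] H move#2: H10:-1/###.#/###.#*
[###.#/###.#] V move#3: V03:+1/#####/#####*
[#####/#####] end (terminal -1, H#4); searched ##..#/....# to 11

PV length from [##..#/....#]: 3 plies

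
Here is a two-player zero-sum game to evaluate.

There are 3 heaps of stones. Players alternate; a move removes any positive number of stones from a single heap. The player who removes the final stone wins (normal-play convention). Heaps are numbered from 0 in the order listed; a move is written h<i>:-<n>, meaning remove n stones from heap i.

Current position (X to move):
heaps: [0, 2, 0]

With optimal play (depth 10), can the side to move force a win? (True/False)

X winning at [(0,2,0)]: True

ply 1, X at (0,2,0) | h1:-1=-1→(0,1,0); h1:-2=+1→(0,0,0)*
ply 2: (0,0,0) is terminal -1 (O); from (0,2,0) depth 10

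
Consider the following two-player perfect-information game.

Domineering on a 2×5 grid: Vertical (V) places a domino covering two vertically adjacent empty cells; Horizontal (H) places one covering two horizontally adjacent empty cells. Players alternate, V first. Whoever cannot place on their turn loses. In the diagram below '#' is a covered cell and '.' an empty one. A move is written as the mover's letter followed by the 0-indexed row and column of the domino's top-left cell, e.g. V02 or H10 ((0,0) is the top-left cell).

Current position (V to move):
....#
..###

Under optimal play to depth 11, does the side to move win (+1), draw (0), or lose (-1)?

ply 1, V at ....#/..### | V00=-1→#...#/#.###; V01=+1→.#..#/.####*
ply 2, H at .#..#/.#### | H02=-1→.####/.####*
ply 3, V at .####/.#### | V00=+1→#####/#####*
ply 4: #####/##### is terminal -1 (H); from ....#/..### depth 11

value(....#/..###, V) = +1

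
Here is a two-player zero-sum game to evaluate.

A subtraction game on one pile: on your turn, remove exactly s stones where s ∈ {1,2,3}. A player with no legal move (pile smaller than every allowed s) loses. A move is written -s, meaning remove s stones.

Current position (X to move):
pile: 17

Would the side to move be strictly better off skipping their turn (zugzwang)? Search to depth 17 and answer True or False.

[17] X move#1: -1:+1/16*, -2:-1/15, -3:-1/14
[16] O move#2: -1:-1/15*, -2:-1/14, -3:-1/13
[15] X move#3: -1:-1/14, -2:-1/13, -3:+1/12*
[12] O move#4: -1:-1/11*, -2:-1/10, -3:-1/9
[11] X move#5: -1:-1/10, -2:-1/9, -3:+1/8*
[8] O move#6: -1:-1/7*, -2:-1/6, -3:-1/5
[7] X move#7: -1:-1/6, -2:-1/5, -3:+1/4*
[4] O move#8: -1:-1/3*, -2:-1/2, -3:-1/1
[3] X move#9: -1:-1/2, -2:-1/1, -3:+1/0*
[0] end (terminal -1, O#10); searched 17 to 17
pass branch (O moves first from the same position):
  | [17] O move#1: -1:+1/16*, -2:-1/15, -3:-1/14
  | [16] X move#2: -1:-1/15*, -2:-1/14, -3:-1/13
  | [15] O move#3: -1:-1/14, -2:-1/13, -3:+1/12*
  | [12] X move#4: -1:-1/11*, -2:-1/10, -3:-1/9
  | [11] O move#5: -1:-1/10, -2:-1/9, -3:+1/8*
  | [8] X move#6: -1:-1/7*, -2:-1/6, -3:-1/5
  | [7] O move#7: -1:-1/6, -2:-1/5, -3:+1/4*
  | [4] X move#8: -1:-1/3*, -2:-1/2, -3:-1/1
  | [3] O move#9: -1:-1/2, -2:-1/1, -3:+1/0*
  | [0] end (terminal -1, X#10); searched 17 to 17
X moving scores +1; X passing scores -1

zugzwang(17, X) = False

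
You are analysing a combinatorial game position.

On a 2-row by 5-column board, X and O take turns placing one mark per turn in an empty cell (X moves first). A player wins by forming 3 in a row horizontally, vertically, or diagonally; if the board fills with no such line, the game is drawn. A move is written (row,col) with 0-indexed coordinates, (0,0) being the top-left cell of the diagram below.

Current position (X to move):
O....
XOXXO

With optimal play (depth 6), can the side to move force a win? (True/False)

X winning at [O..../XOXXO]: False

[O..../XOXXO] X move#1: (0,1):+0/OX.../XOXXO*, (0,2):+0/O.X../XOXXO, (0,3):+0/O..X./XOXXO, (0,4):+0/O...X/XOXXO
[OX.../XOXXO] O move#2: (0,2):+0/OXO../XOXXO*, (0,3):+0/OX.O./XOXXO, (0,4):+0/OX..O/XOXXO
[OXO../XOXXO] X move#3: (0,3):+0/OXOX./XOXXO*, (0,4):+0/OXO.X/XOXXO
[OXOX./XOXXO] O move#4: (0,4):+0/OXOXO/XOXXO*
[OXOXO/XOXXO] end (terminal +0, X#5); searched O..../XOXXO to 6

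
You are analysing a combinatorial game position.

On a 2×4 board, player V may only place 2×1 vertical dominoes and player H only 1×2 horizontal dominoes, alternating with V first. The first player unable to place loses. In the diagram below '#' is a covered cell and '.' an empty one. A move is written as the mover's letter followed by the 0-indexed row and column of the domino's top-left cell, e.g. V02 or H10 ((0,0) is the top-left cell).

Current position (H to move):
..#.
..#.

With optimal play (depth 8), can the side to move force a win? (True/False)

[..#./..#.] H move#1: H00:+1/###./..#.*, H10:+1/..#./###.
[###./..#.] V move#2: V03:-1/####/..##*
[####/..##] H move#3: H10:+1/####/####*
[####/####] end (terminal -1, V#4); searched ..#./..#. to 8

H winning at [..#./..#.]: True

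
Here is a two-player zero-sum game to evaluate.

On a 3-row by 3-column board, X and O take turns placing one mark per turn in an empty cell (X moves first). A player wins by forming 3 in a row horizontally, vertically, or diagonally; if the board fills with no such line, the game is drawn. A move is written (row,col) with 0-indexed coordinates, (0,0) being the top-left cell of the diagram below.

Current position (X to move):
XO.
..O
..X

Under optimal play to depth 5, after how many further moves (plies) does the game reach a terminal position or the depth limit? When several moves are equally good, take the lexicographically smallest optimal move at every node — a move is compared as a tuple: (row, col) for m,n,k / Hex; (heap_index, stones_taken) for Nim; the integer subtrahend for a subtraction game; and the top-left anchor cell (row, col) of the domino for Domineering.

PV length from [XO./..O/..X]: 3 plies

p1 X@[XO./..O/..X]: (0,2)[XOX/..O/..X]-1 (1,0)[XO./X.O/..X]+1* (1,1)[XO./.XO/..X]+1 (2,0)[XO./..O/X.X]+1 (2,1)[XO./..O/.XX]+1
p2 O@[XO./X.O/..X]: (0,2)[XOO/X.O/..X]-1* (1,1)[XO./XOO/..X]-1 (2,0)[XO./X.O/O.X]-1 (2,1)[XO./X.O/.OX]-1
p3 X@[XOO/X.O/..X]: (1,1)[XOO/XXO/..X]+1* (2,0)[XOO/X.O/X.X]+1 (2,1)[XOO/X.O/.XX]+1
p4 O@[XOO/XXO/..X] terminal -1; root [XO./..O/..X] d5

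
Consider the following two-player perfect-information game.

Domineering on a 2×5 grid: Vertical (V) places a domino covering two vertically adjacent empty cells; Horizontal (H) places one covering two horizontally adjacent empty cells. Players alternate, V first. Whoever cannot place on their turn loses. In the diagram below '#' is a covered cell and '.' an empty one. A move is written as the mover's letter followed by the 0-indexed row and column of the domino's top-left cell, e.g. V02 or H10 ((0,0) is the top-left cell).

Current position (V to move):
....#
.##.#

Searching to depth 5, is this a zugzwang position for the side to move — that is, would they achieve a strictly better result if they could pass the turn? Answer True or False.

zugzwang(....#/.##.#, V) = True

ply 1, V at ....#/.##.# | V00=-1→#...#/###.#*; V03=-1→...##/.####
ply 2, H at #...#/###.# | H01=-1→###.#/###.#; H02=+1→#.###/###.#*
ply 3: #.###/###.# is terminal -1 (V); from ....#/.##.# depth 5
suppose V passes — search the same position with H to move:
pass> ply 1, H at ....#/.##.# | H00=-1→##..#/.##.#*; H01=-1→.##.#/.##.#; H02=-1→..###/.##.#
pass> ply 2, V at ##..#/.##.# | V03=+1→##.##/.####*
pass> ply 3: ##.##/.#### is terminal -1 (H); from ....#/.##.# depth 5
for V: play -1, pass +1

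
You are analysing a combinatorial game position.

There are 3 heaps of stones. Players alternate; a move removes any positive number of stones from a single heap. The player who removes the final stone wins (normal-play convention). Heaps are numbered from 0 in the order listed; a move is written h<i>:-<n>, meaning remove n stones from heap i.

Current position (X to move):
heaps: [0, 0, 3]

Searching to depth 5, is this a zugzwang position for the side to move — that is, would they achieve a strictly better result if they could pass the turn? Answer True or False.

ply 1, X at (0,0,3) | h2:-1=-1→(0,0,2); h2:-2=-1→(0,0,1); h2:-3=+1→(0,0,0)*
ply 2: (0,0,0) is terminal -1 (O); from (0,0,3) depth 5
if X skipped the turn, O would face:
~ ply 1, O at (0,0,3) | h2:-1=-1→(0,0,2); h2:-2=-1→(0,0,1); h2:-3=+1→(0,0,0)*
~ ply 2: (0,0,0) is terminal -1 (X); from (0,0,3) depth 5
compare (X): move=+1 vs pass=-1

zugzwang((0,0,3), X) = False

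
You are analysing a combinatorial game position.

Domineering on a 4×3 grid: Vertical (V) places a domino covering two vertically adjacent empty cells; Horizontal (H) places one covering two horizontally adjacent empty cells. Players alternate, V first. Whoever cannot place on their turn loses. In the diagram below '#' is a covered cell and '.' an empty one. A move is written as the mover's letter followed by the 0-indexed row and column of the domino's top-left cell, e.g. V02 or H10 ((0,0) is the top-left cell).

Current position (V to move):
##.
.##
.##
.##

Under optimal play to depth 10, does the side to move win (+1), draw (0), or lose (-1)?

value(##./.##/.##/.##, V) = +1

ply 1, V at ##./.##/.##/.## | V10=+1→##./###/###/.##*; V20=+1→##./.##/###/###
ply 2: ##./###/###/.## is terminal -1 (H); from ##./.##/.##/.## depth 10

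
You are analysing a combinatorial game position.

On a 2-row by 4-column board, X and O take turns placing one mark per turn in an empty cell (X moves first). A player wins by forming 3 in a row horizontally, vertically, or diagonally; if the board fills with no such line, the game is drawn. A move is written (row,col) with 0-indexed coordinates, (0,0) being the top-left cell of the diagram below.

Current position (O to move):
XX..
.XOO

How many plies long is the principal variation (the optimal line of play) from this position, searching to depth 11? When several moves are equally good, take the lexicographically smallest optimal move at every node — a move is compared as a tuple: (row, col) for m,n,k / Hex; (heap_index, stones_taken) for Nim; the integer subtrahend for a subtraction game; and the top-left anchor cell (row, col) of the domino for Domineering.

PV length from [XX../.XOO]: 3 plies

[XX../.XOO] O move#1: (0,2):+0/XXO./.XOO*, (0,3):-1/XX.O/.XOO, (1,0):-1/XX../OXOO
[XXO./.XOO] X move#2: (0,3):+0/XXOX/.XOO*, (1,0):+0/XXO./XXOO
[XXOX/.XOO] O move#3: (1,0):+0/XXOX/OXOO*
[XXOX/OXOO] end (terminal +0, X#4); searched XX../.XOO to 11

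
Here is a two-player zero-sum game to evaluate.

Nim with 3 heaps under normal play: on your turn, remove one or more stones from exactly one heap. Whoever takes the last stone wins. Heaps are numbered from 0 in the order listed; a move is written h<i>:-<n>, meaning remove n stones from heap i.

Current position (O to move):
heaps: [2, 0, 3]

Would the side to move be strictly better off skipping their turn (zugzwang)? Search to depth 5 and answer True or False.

zugzwang((2,0,3), O) = False

[(2,0,3)] O move#1: h0:-1:-1/(1,0,3), h0:-2:-1/(0,0,3), h2:-1:+1/(2,0,2)*, h2:-2:-1/(2,0,1), h2:-3:-1/(2,0,0)
[(2,0,2)] X move#2: h0:-1:-1/(1,0,2)*, h0:-2:-1/(0,0,2), h2:-1:-1/(2,0,1), h2:-2:-1/(2,0,0)
[(1,0,2)] O move#3: h0:-1:-1/(0,0,2), h2:-1:+1/(1,0,1)*, h2:-2:-1/(1,0,0)
[(1,0,1)] X move#4: h0:-1:-1/(0,0,1)*, h2:-1:-1/(1,0,0)
[(0,0,1)] O move#5: h2:-1:+1/(0,0,0)*
[(0,0,0)] end (terminal -1, X#6); searched (2,0,3) to 5
pass branch (X moves first from the same position):
  | [(2,0,3)] X move#1: h0:-1:-1/(1,0,3), h0:-2:-1/(0,0,3), h2:-1:+1/(2,0,2)*, h2:-2:-1/(2,0,1), h2:-3:-1/(2,0,0)
  | [(2,0,2)] O move#2: h0:-1:-1/(1,0,2)*, h0:-2:-1/(0,0,2), h2:-1:-1/(2,0,1), h2:-2:-1/(2,0,0)
  | [(1,0,2)] X move#3: h0:-1:-1/(0,0,2), h2:-1:+1/(1,0,1)*, h2:-2:-1/(1,0,0)
  | [(1,0,1)] O move#4: h0:-1:-1/(0,0,1)*, h2:-1:-1/(1,0,0)
  | [(0,0,1)] X move#5: h2:-1:+1/(0,0,0)*
  | [(0,0,0)] end (terminal -1, O#6); searched (2,0,3) to 5
O moving scores +1; O passing scores -1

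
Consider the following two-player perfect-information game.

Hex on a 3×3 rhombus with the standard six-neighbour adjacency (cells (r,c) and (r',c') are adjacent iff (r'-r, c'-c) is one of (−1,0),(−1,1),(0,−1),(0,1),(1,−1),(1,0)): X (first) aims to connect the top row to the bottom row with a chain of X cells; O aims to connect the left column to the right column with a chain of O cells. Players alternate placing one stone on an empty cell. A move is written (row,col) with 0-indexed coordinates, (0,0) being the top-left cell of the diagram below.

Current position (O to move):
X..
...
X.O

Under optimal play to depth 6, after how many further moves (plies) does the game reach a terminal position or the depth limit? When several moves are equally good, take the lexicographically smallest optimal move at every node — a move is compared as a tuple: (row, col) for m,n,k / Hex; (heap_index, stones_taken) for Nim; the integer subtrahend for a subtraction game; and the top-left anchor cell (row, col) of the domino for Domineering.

ply 1, O at X../.../X.O | (0,1)=-1→XO./.../X.O*; (0,2)=-1→X.O/.../X.O; (1,0)=-1→X../O../X.O; (1,1)=-1→X../.O./X.O; (1,2)=-1→X../..O/X.O; (2,1)=-1→X../.../XOO
ply 2, X at XO./.../X.O | (0,2)=+1→XOX/.../X.O*; (1,0)=+1→XO./X../X.O; (1,1)=+1→XO./.X./X.O; (1,2)=+1→XO./..X/X.O; (2,1)=+1→XO./.../XXO
ply 3, O at XOX/.../X.O | (1,0)=-1→XOX/O../X.O*; (1,1)=-1→XOX/.O./X.O; (1,2)=-1→XOX/..O/X.O; (2,1)=-1→XOX/.../XOO
ply 4, X at XOX/O../X.O | (1,1)=+1→XOX/OX./X.O*; (1,2)=+1→XOX/O.X/X.O; (2,1)=+1→XOX/O../XXO
ply 5: XOX/OX./X.O is terminal -1 (O); from X../.../X.O depth 6

PV length from [X../.../X.O]: 4 plies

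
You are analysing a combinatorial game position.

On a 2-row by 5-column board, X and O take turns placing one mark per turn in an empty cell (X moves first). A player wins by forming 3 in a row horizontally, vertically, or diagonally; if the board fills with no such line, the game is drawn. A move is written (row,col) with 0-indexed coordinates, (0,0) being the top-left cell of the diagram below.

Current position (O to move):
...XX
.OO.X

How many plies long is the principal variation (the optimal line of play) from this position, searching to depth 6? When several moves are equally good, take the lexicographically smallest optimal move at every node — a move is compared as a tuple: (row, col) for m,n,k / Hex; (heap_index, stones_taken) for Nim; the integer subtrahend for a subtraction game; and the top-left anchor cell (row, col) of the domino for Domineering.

PV length from [...XX/.OO.X]: 5 plies

p1 O@[...XX/.OO.X]: (0,0)[O..XX/.OO.X]-1 (0,1)[.O.XX/.OO.X]-1 (0,2)[..OXX/.OO.X]+1* (1,0)[...XX/OOO.X]+1 (1,3)[...XX/.OOOX]+1
p2 X@[..OXX/.OO.X]: (0,0)[X.OXX/.OO.X]-1* (0,1)[.XOXX/.OO.X]-1 (1,0)[..OXX/XOO.X]-1 (1,3)[..OXX/.OOXX]-1
p3 O@[X.OXX/.OO.X]: (0,1)[XOOXX/.OO.X]+1* (1,0)[X.OXX/OOO.X]+1 (1,3)[X.OXX/.OOOX]+1
p4 X@[XOOXX/.OO.X]: (1,0)[XOOXX/XOO.X]-1* (1,3)[XOOXX/.OOXX]-1
p5 O@[XOOXX/XOO.X]: (1,3)[XOOXX/XOOOX]+1*
p6 X@[XOOXX/XOOOX] terminal -1; root [...XX/.OO.X] d6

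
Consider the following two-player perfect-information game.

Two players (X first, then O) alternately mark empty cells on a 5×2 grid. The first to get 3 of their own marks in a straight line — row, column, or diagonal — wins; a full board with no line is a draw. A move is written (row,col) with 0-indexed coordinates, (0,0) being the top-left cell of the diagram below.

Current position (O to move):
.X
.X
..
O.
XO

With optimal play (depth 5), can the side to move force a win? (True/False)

O winning at [.X/.X/../O./XO]: False

[.X/.X/../O./XO] O move#1: (0,0):-1/OX/.X/../O./XO, (1,0):-1/.X/OX/../O./XO, (2,0):-1/.X/.X/O./O./XO, (2,1):+0/.X/.X/.O/O./XO*, (3,1):-1/.X/.X/../OO/XO
[.X/.X/.O/O./XO] X move#2: (0,0):-1/XX/.X/.O/O./XO, (1,0):-1/.X/XX/.O/O./XO, (2,0):-1/.X/.X/XO/O./XO, (3,1):+0/.X/.X/.O/OX/XO*
[.X/.X/.O/OX/XO] O move#3: (0,0):+0/OX/.X/.O/OX/XO*, (1,0):+0/.X/OX/.O/OX/XO, (2,0):+0/.X/.X/OO/OX/XO
[OX/.X/.O/OX/XO] X move#4: (1,0):+0/OX/XX/.O/OX/XO*, (2,0):+0/OX/.X/XO/OX/XO
[OX/XX/.O/OX/XO] O move#5: (2,0):+0/OX/XX/OO/OX/XO*
[OX/XX/OO/OX/XO] end (terminal +0, X#6); searched .X/.X/../O./XO to 5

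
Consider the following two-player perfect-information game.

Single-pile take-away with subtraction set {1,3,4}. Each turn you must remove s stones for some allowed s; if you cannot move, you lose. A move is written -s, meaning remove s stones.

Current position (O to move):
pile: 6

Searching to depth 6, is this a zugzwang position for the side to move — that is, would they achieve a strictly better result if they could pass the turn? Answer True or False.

zugzwang(6, O) = False

ply 1, O at 6 | -1=-1→5; -3=-1→3; -4=+1→2*
ply 2, X at 2 | -1=-1→1*
ply 3, O at 1 | -1=+1→0*
ply 4: 0 is terminal -1 (X); from 6 depth 6
if O skipped the turn, X would face:
~ ply 1, X at 6 | -1=-1→5; -3=-1→3; -4=+1→2*
~ ply 2, O at 2 | -1=-1→1*
~ ply 3, X at 1 | -1=+1→0*
~ ply 4: 0 is terminal -1 (O); from 6 depth 6
compare (O): move=+1 vs pass=-1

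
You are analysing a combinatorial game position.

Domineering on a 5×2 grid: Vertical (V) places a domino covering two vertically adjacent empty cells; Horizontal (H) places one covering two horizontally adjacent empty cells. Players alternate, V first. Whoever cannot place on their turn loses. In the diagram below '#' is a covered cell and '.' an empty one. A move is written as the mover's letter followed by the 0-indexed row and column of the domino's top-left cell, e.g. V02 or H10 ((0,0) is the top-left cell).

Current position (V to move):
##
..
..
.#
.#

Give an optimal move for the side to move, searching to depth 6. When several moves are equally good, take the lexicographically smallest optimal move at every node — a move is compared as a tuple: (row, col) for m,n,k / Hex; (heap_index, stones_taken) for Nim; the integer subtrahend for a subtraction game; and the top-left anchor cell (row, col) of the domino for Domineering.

V's best at [##/../../.#/.#]: V10

[##/../../.#/.#] V move#1: V10:+1/##/#./#./.#/.#*, V11:+1/##/.#/.#/.#/.#, V20:-1/##/../#./##/.#, V30:-1/##/../../##/##
[##/#./#./.#/.#] end (terminal -1, H#2); searched ##/../../.#/.# to 6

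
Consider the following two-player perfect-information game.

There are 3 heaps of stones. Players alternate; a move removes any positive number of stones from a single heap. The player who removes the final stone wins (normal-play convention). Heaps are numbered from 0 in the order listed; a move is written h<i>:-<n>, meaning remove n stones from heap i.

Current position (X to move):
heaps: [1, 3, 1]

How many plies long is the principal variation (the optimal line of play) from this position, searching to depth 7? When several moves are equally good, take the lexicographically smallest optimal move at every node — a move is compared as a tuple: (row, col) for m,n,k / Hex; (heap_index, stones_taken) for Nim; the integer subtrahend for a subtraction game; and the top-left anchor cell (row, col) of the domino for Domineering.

PV length from [(1,3,1)]: 3 plies

ply 1, X at (1,3,1) | h0:-1=-1→(0,3,1); h1:-1=-1→(1,2,1); h1:-2=-1→(1,1,1); h1:-3=+1→(1,0,1)*; h2:-1=-1→(1,3,0)
ply 2, O at (1,0,1) | h0:-1=-1→(0,0,1)*; h2:-1=-1→(1,0,0)
ply 3, X at (0,0,1) | h2:-1=+1→(0,0,0)*
ply 4: (0,0,0) is terminal -1 (O); from (1,3,1) depth 7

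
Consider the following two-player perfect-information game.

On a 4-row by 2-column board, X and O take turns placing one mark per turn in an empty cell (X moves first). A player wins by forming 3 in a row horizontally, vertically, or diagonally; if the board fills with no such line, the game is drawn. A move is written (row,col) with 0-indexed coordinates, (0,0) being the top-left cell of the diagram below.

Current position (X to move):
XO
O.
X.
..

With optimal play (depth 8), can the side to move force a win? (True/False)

X winning at [XO/O./X./..]: False

[XO/O./X./..] X move#1: (1,1):+0/XO/OX/X./..*, (2,1):+0/XO/O./XX/.., (3,0):+0/XO/O./X./X., (3,1):+0/XO/O./X./.X
[XO/OX/X./..] O move#2: (2,1):+0/XO/OX/XO/..*, (3,0):+0/XO/OX/X./O., (3,1):+0/XO/OX/X./.O
[XO/OX/XO/..] X move#3: (3,0):+0/XO/OX/XO/X.*, (3,1):+0/XO/OX/XO/.X
[XO/OX/XO/X.] O move#4: (3,1):+0/XO/OX/XO/XO*
[XO/OX/XO/XO] end (terminal +0, X#5); searched XO/O./X./.. to 8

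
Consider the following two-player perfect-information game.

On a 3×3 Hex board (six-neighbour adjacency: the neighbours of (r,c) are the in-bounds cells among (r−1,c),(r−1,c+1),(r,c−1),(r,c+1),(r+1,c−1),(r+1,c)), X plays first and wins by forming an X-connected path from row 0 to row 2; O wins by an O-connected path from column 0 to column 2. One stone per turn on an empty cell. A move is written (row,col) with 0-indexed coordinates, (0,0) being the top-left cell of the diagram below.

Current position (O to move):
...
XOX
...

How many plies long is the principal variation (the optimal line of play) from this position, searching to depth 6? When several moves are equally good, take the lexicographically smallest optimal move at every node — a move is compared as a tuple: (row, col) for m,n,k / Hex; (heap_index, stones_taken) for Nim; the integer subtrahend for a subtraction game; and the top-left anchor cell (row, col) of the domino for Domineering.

p1 O@[.../XOX/...]: (0,0)[O../XOX/...]-1* (0,1)[.O./XOX/...]-1 (0,2)[..O/XOX/...]-1 (2,0)[.../XOX/O..]-1 (2,1)[.../XOX/.O.]-1 (2,2)[.../XOX/..O]-1
p2 X@[O../XOX/...]: (0,1)[OX./XOX/...]+1* (0,2)[O.X/XOX/...]+1 (2,0)[O../XOX/X..]+1 (2,1)[O../XOX/.X.]-1 (2,2)[O../XOX/..X]-1
p3 O@[OX./XOX/...]: (0,2)[OXO/XOX/...]-1* (2,0)[OX./XOX/O..]-1 (2,1)[OX./XOX/.O.]-1 (2,2)[OX./XOX/..O]-1
p4 X@[OXO/XOX/...]: (2,0)[OXO/XOX/X..]+1* (2,1)[OXO/XOX/.X.]-1 (2,2)[OXO/XOX/..X]-1
p5 O@[OXO/XOX/X..] terminal -1; root [.../XOX/...] d6

PV length from [.../XOX/...]: 4 plies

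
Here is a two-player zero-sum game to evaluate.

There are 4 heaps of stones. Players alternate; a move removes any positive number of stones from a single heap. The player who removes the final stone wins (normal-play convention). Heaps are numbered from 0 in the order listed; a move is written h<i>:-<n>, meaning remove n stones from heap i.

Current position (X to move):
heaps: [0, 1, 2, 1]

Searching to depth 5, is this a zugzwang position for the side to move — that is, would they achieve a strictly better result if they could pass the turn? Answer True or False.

zugzwang((0,1,2,1), X) = False

p1 X@[(0,1,2,1)]: h1:-1[(0,0,2,1)]-1 h2:-1[(0,1,1,1)]-1 h2:-2[(0,1,0,1)]+1* h3:-1[(0,1,2,0)]-1
p2 O@[(0,1,0,1)]: h1:-1[(0,0,0,1)]-1* h3:-1[(0,1,0,0)]-1
p3 X@[(0,0,0,1)]: h3:-1[(0,0,0,0)]+1*
p4 O@[(0,0,0,0)] terminal -1; root [(0,1,2,1)] d5
if X skipped the turn, O would face:
~ p1 O@[(0,1,2,1)]: h1:-1[(0,0,2,1)]-1 h2:-1[(0,1,1,1)]-1 h2:-2[(0,1,0,1)]+1* h3:-1[(0,1,2,0)]-1
~ p2 X@[(0,1,0,1)]: h1:-1[(0,0,0,1)]-1* h3:-1[(0,1,0,0)]-1
~ p3 O@[(0,0,0,1)]: h3:-1[(0,0,0,0)]+1*
~ p4 X@[(0,0,0,0)] terminal -1; root [(0,1,2,1)] d5
compare (X): move=+1 vs pass=-1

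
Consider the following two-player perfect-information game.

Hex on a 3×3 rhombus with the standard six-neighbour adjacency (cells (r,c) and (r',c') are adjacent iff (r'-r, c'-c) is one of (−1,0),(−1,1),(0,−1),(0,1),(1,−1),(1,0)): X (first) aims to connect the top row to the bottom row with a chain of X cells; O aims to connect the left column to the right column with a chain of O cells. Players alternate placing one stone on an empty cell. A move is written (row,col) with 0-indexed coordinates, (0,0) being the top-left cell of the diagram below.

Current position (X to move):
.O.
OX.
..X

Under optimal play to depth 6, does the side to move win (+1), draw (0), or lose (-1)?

value(.O./OX./..X, X) = +1

[.O./OX./..X] X move#1: (0,0):-1/XO./OX./..X, (0,2):+1/.OX/OX./..X*, (1,2):-1/.O./OXX/..X, (2,0):-1/.O./OX./X.X, (2,1):-1/.O./OX./.XX
[.OX/OX./..X] O move#2: (0,0):-1/OOX/OX./..X*, (1,2):-1/.OX/OXO/..X, (2,0):-1/.OX/OX./O.X, (2,1):-1/.OX/OX./.OX
[OOX/OX./..X] X move#3: (1,2):+1/OOX/OXX/..X*, (2,0):+1/OOX/OX./X.X, (2,1):+1/OOX/OX./.XX
[OOX/OXX/..X] end (terminal -1, O#4); searched .O./OX./..X to 6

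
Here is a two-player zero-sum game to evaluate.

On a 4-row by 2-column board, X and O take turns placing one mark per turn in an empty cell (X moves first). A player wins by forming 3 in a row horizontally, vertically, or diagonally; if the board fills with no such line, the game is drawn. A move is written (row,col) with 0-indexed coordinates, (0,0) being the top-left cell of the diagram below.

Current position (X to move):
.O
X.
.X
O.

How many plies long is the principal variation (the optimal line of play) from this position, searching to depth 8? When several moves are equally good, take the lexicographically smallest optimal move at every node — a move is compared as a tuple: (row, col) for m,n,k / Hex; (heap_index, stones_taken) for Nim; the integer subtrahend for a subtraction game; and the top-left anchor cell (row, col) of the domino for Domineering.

PV length from [.O/X./.X/O.]: 4 plies

p1 X@[.O/X./.X/O.]: (0,0)[XO/X./.X/O.]+0* (1,1)[.O/XX/.X/O.]+0 (2,0)[.O/X./XX/O.]+0 (3,1)[.O/X./.X/OX]+0
p2 O@[XO/X./.X/O.]: (1,1)[XO/XO/.X/O.]-1 (2,0)[XO/X./OX/O.]+0* (3,1)[XO/X./.X/OO]-1
p3 X@[XO/X./OX/O.]: (1,1)[XO/XX/OX/O.]+0* (3,1)[XO/X./OX/OX]+0
p4 O@[XO/XX/OX/O.]: (3,1)[XO/XX/OX/OO]+0*
p5 X@[XO/XX/OX/OO] terminal +0; root [.O/X./.X/O.] d8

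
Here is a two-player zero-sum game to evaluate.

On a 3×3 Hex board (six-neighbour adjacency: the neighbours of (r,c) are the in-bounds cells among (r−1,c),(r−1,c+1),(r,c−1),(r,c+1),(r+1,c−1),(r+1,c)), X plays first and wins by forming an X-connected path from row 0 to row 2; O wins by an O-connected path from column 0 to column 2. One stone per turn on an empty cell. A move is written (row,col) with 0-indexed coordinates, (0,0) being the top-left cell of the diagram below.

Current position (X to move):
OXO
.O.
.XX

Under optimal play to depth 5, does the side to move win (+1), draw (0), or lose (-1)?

value(OXO/.O./.XX, X) = -1

p1 X@[OXO/.O./.XX]: (1,0)[OXO/XO./.XX]-1* (1,2)[OXO/.OX/.XX]-1 (2,0)[OXO/.O./XXX]-1
p2 O@[OXO/XO./.XX]: (1,2)[OXO/XOO/.XX]-1 (2,0)[OXO/XO./OXX]+1*
p3 X@[OXO/XO./OXX] terminal -1; root [OXO/.O./.XX] d5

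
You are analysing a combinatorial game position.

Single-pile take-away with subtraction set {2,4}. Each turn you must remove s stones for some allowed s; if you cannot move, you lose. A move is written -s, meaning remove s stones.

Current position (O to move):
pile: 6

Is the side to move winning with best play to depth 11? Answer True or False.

O winning at [6]: False

ply 1, O at 6 | -2=-1→4*; -4=-1→2
ply 2, X at 4 | -2=-1→2; -4=+1→0*
ply 3: 0 is terminal -1 (O); from 6 depth 11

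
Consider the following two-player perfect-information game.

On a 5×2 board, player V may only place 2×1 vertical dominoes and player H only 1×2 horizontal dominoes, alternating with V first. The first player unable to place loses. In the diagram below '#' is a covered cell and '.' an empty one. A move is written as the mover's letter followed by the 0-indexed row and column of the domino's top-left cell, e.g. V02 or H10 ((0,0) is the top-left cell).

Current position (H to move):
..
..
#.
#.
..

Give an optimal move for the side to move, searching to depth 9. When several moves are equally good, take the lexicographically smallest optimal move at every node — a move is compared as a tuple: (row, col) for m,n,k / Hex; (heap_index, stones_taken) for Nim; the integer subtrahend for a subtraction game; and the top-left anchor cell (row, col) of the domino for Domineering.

ply 1, H at ../../#./#./.. | H00=+1→##/../#./#./..*; H10=+1→../##/#./#./..; H40=-1→../../#./#./##
ply 2, V at ##/../#./#./.. | V11=-1→##/.#/##/#./..*; V21=-1→##/../##/##/..; V31=-1→##/../#./##/.#
ply 3, H at ##/.#/##/#./.. | H40=+1→##/.#/##/#./##*
ply 4: ##/.#/##/#./## is terminal -1 (V); from ../../#./#./.. depth 9

H's best at [../../#./#./..]: H00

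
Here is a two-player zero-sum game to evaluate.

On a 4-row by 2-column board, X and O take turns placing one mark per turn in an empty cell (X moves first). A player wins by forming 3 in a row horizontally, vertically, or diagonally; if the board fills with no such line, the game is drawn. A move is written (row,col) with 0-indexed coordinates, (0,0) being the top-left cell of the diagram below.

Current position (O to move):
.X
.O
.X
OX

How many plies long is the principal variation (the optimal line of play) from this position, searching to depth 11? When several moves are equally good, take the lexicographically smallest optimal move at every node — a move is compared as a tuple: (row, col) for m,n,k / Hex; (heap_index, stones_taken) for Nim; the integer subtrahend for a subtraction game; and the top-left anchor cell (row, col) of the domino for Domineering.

PV length from [.X/.O/.X/OX]: 3 plies

p1 O@[.X/.O/.X/OX]: (0,0)[OX/.O/.X/OX]+0* (1,0)[.X/OO/.X/OX]+0 (2,0)[.X/.O/OX/OX]+0
p2 X@[OX/.O/.X/OX]: (1,0)[OX/XO/.X/OX]+0* (2,0)[OX/.O/XX/OX]+0
p3 O@[OX/XO/.X/OX]: (2,0)[OX/XO/OX/OX]+0*
p4 X@[OX/XO/OX/OX] terminal +0; root [.X/.O/.X/OX] d11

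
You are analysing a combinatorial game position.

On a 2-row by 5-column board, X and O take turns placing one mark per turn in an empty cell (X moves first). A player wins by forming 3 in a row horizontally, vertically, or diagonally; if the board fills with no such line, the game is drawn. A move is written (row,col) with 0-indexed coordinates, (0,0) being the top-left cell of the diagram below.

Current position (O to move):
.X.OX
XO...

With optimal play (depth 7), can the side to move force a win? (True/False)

O winning at [.X.OX/XO...]: False

[.X.OX/XO...] O move#1: (0,0):+0/OX.OX/XO...*, (0,2):+0/.XOOX/XO..., (1,2):+0/.X.OX/XOO.., (1,3):+0/.X.OX/XO.O., (1,4):+0/.X.OX/XO..O
[OX.OX/XO...] X move#2: (0,2):+0/OXXOX/XO...*, (1,2):+0/OX.OX/XOX.., (1,3):+0/OX.OX/XO.X., (1,4):+0/OX.OX/XO..X
[OXXOX/XO...] O move#3: (1,2):+0/OXXOX/XOO..*, (1,3):+0/OXXOX/XO.O., (1,4):+0/OXXOX/XO..O
[OXXOX/XOO..] X move#4: (1,3):+0/OXXOX/XOOX.*, (1,4):-1/OXXOX/XOO.X
[OXXOX/XOOX.] O move#5: (1,4):+0/OXXOX/XOOXO*
[OXXOX/XOOXO] end (terminal +0, X#6); searched .X.OX/XO... to 7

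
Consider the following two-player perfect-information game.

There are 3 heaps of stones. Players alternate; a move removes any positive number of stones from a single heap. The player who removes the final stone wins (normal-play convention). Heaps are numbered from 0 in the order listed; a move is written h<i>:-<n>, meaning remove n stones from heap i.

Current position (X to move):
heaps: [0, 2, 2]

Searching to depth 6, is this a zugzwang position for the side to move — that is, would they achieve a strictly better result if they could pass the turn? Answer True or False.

zugzwang((0,2,2), X) = True

ply 1, X at (0,2,2) | h1:-1=-1→(0,1,2)*; h1:-2=-1→(0,0,2); h2:-1=-1→(0,2,1); h2:-2=-1→(0,2,0)
ply 2, O at (0,1,2) | h1:-1=-1→(0,0,2); h2:-1=+1→(0,1,1)*; h2:-2=-1→(0,1,0)
ply 3, X at (0,1,1) | h1:-1=-1→(0,0,1)*; h2:-1=-1→(0,1,0)
ply 4, O at (0,0,1) | h2:-1=+1→(0,0,0)*
ply 5: (0,0,0) is terminal -1 (X); from (0,2,2) depth 6
if X skipped the turn, O would face:
~ ply 1, O at (0,2,2) | h1:-1=-1→(0,1,2)*; h1:-2=-1→(0,0,2); h2:-1=-1→(0,2,1); h2:-2=-1→(0,2,0)
~ ply 2, X at (0,1,2) | h1:-1=-1→(0,0,2); h2:-1=+1→(0,1,1)*; h2:-2=-1→(0,1,0)
~ ply 3, O at (0,1,1) | h1:-1=-1→(0,0,1)*; h2:-1=-1→(0,1,0)
~ ply 4, X at (0,0,1) | h2:-1=+1→(0,0,0)*
~ ply 5: (0,0,0) is terminal -1 (O); from (0,2,2) depth 6
compare (X): move=-1 vs pass=+1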